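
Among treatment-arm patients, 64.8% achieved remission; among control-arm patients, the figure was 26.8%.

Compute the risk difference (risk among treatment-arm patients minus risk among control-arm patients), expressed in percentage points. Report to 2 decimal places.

risk difference = 0.6480 − 0.2680 = 0.3800 → 38.00 percentage points

RD ≈ 38.00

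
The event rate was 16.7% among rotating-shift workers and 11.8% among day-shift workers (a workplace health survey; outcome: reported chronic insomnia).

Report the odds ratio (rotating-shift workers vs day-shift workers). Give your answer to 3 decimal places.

odds, rotating-shift workers = 0.1670/0.8330 = 0.2005
odds, day-shift workers = 0.1180/0.8820 = 0.1338
OR = 0.2005 / 0.1338 = 1.499

OR: 1.499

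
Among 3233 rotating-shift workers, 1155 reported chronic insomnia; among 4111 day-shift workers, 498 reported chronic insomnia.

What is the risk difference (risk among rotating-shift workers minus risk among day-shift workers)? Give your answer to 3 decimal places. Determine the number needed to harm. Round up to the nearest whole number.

risk, rotating-shift workers = 1155/3233 = 0.3573
risk, day-shift workers = 498/4111 = 0.1211
risk difference = 0.3573 − 0.1211 = 0.236
absolute risk difference = 0.236115
1 / 0.236115 = 4.235 → round up → 5

RD = 0.236; NNH = 5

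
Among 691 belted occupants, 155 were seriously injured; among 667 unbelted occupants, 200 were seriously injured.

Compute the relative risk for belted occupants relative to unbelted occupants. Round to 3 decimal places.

RR ≈ 0.748

risk, belted occupants = 155/691 = 0.2243
risk, unbelted occupants = 200/667 = 0.2999
RR = 0.2243 / 0.2999 = 0.748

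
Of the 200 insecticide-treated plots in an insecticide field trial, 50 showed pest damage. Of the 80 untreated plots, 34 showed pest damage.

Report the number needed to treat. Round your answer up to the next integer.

risk, insecticide-treated plots = 50/200 = 0.250000
risk, untreated plots = 34/80 = 0.425000
absolute risk difference = 0.175000
1 / 0.175000 = 5.714 → round up → 6

NNT: 6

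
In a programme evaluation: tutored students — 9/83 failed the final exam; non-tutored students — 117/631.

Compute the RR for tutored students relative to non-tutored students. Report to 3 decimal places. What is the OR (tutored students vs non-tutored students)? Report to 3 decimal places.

RR = 0.585; OR = 0.534

risk, tutored students = 9/83 = 0.1084
risk, non-tutored students = 117/631 = 0.1854
RR = 0.1084 / 0.1854 = 0.585
OR = (9 × 514) / (74 × 117) = 4626/8658 ≈ 0.534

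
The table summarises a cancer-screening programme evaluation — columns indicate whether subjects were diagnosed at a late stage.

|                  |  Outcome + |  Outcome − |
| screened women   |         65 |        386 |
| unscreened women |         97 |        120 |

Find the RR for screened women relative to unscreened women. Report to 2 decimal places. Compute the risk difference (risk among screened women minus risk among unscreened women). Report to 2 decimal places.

risk, screened women = 65/451 = 0.1441
risk, unscreened women = 97/217 = 0.4470
RR = 0.1441 / 0.4470 = 0.32
risk difference = 0.1441 − 0.4470 = -0.30

RR = 0.32; RD = -0.30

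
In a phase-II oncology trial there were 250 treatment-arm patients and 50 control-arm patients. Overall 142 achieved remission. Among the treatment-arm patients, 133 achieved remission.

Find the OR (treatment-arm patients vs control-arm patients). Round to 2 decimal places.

OR: 5.18

treatment-arm patients without the outcome: 250 − 133 = 117
control-arm patients with the outcome: 142 − 133 = 9
control-arm patients without the outcome: 50 − 9 = 41
odds, treatment-arm patients = 133/117 = 1.1368
odds, control-arm patients = 9/41 = 0.2195
OR = 1.1368 / 0.2195 = 5.18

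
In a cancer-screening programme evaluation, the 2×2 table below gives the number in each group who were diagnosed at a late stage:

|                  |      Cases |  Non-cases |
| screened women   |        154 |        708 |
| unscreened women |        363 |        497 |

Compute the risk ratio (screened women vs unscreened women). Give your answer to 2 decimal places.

risk, screened women = 154/862 = 0.1787
risk, unscreened women = 363/860 = 0.4221
RR = 0.1787 / 0.4221 = 0.42

RR ≈ 0.42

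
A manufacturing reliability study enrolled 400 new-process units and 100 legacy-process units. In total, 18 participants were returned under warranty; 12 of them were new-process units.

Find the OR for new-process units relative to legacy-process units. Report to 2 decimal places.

0.48

new-process units without the outcome: 400 − 12 = 388
legacy-process units with the outcome: 18 − 12 = 6
legacy-process units without the outcome: 100 − 6 = 94
OR = (12 × 94) / (388 × 6) = 1128/2328 ≈ 0.48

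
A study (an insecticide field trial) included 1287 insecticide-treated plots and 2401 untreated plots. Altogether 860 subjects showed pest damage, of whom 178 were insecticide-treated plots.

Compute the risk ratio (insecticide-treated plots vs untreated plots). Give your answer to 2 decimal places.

insecticide-treated plots without the outcome: 1287 − 178 = 1109
untreated plots with the outcome: 860 − 178 = 682
untreated plots without the outcome: 2401 − 682 = 1719
risk, insecticide-treated plots = 178/1287 = 0.1383
risk, untreated plots = 682/2401 = 0.2840
RR = 0.1383 / 0.2840 = 0.49

RR: 0.49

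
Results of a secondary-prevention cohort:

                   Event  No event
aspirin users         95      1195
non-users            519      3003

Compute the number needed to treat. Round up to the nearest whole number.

NNT ≈ 14

risk, aspirin users = 95/1290 = 0.073643
risk, non-users = 519/3522 = 0.147359
absolute risk difference = 0.073716
1 / 0.073716 = 13.566 → round up → 14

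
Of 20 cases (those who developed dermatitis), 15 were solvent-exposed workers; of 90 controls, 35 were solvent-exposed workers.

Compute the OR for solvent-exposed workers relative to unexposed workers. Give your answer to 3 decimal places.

OR = (15 × 55) / (35 × 5) = 825/175 ≈ 4.714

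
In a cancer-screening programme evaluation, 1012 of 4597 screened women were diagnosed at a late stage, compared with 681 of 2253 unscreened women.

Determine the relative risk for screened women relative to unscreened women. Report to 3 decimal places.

risk, screened women = 1012/4597 = 0.2201
risk, unscreened women = 681/2253 = 0.3023
RR = 0.2201 / 0.3023 = 0.728

RR ≈ 0.728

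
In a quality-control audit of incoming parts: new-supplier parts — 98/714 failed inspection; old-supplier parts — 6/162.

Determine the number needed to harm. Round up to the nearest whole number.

risk, new-supplier parts = 98/714 = 0.137255
risk, old-supplier parts = 6/162 = 0.037037
absolute risk difference = 0.100218
1 / 0.100218 = 9.978 → round up → 10

NNH = 10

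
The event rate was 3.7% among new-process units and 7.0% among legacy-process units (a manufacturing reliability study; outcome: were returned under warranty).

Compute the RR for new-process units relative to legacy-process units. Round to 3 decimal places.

RR = 0.03700 / 0.07000 = 0.529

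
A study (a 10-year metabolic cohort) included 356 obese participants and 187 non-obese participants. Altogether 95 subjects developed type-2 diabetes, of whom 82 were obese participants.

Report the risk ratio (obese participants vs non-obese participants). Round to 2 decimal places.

obese participants without the outcome: 356 − 82 = 274
non-obese participants with the outcome: 95 − 82 = 13
non-obese participants without the outcome: 187 − 13 = 174
risk, obese participants = 82/356 = 0.2303
risk, non-obese participants = 13/187 = 0.0695
RR = 0.2303 / 0.0695 = 3.31

RR ≈ 3.31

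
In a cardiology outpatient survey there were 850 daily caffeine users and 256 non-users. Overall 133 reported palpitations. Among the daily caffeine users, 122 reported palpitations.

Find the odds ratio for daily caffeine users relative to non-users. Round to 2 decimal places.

daily caffeine users without the outcome: 850 − 122 = 728
non-users with the outcome: 133 − 122 = 11
non-users without the outcome: 256 − 11 = 245
OR = (122 × 245) / (728 × 11) = 29890/8008 ≈ 3.73

OR = 3.73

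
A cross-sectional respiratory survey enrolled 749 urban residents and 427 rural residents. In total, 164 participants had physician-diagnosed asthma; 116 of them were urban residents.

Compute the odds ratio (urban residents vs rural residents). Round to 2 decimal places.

urban residents without the outcome: 749 − 116 = 633
rural residents with the outcome: 164 − 116 = 48
rural residents without the outcome: 427 − 48 = 379
odds, urban residents = 116/633 = 0.1833
odds, rural residents = 48/379 = 0.1266
OR = 0.1833 / 0.1266 = 1.45

OR ≈ 1.45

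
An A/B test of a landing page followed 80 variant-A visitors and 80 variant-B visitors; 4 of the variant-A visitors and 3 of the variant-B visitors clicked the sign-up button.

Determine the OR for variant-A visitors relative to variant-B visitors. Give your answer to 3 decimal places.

OR = (4 × 77) / (76 × 3) = 308/228 ≈ 1.351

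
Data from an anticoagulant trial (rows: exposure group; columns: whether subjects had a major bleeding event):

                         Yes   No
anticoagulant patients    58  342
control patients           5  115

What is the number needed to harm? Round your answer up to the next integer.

risk, anticoagulant patients = 58/400 = 0.145000
risk, control patients = 5/120 = 0.041667
absolute risk difference = 0.103333
1 / 0.103333 = 9.677 → round up → 10

10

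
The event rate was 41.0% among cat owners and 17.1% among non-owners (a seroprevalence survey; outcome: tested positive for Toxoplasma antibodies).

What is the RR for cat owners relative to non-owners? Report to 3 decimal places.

RR = 0.4100 / 0.1710 = 2.398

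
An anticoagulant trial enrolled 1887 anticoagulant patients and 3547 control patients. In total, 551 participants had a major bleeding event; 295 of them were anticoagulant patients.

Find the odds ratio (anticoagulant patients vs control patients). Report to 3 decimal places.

2.382

anticoagulant patients without the outcome: 1887 − 295 = 1592
control patients with the outcome: 551 − 295 = 256
control patients without the outcome: 3547 − 256 = 3291
OR = (295 × 3291) / (1592 × 256) = 970845/407552 ≈ 2.382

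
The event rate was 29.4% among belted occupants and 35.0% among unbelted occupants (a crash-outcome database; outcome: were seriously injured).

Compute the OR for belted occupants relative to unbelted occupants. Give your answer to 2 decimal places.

OR = 0.77

odds, belted occupants = 0.2940/0.7060 = 0.4164
odds, unbelted occupants = 0.3500/0.6500 = 0.5385
OR = 0.4164 / 0.5385 = 0.77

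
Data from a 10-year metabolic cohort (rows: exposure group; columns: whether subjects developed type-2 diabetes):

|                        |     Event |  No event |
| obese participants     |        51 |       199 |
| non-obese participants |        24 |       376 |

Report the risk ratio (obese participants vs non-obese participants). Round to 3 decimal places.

RR = 3.400

risk, obese participants = 51/250 = 0.2040
risk, non-obese participants = 24/400 = 0.0600
RR = 0.2040 / 0.0600 = 3.400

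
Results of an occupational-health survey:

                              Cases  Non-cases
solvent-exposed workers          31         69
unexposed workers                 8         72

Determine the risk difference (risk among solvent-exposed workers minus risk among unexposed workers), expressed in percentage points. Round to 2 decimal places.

21.00

risk, solvent-exposed workers = 31/100 = 0.3100
risk, unexposed workers = 8/80 = 0.1000
risk difference = 0.3100 − 0.1000 = 0.2100 → 21.00 percentage points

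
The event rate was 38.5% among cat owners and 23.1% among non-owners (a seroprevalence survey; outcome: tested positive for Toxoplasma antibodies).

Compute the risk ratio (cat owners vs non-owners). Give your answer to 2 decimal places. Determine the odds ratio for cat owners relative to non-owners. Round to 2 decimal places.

RR = 1.67; OR = 2.08

RR = 0.3850 / 0.2310 = 1.67
odds, cat owners = 0.3850/0.6150 = 0.6260
odds, non-owners = 0.2310/0.7690 = 0.3004
OR = 0.6260 / 0.3004 = 2.08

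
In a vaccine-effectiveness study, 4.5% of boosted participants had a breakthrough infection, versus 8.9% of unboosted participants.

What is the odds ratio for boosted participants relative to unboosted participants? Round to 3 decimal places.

0.482

odds, boosted participants = 0.04500/0.95500 = 0.04712
odds, unboosted participants = 0.08900/0.91100 = 0.09769
OR = 0.04712 / 0.09769 = 0.482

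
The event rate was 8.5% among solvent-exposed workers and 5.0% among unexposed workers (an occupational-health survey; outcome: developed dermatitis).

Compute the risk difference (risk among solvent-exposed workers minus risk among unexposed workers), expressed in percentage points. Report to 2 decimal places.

3.50

risk difference = 0.0850 − 0.0500 = 0.0350 → 3.50 percentage points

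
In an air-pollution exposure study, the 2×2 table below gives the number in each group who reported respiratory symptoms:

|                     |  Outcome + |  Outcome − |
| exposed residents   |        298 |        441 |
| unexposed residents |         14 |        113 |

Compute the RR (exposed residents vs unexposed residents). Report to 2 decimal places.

RR = 3.66

risk, exposed residents = 298/739 = 0.4032
risk, unexposed residents = 14/127 = 0.1102
RR = 0.4032 / 0.1102 = 3.66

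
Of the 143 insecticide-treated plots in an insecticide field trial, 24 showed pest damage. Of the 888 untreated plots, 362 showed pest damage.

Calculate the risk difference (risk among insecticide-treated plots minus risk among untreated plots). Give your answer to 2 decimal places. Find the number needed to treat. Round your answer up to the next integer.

RD = -0.24; NNT = 5

risk, insecticide-treated plots = 24/143 = 0.1678
risk, untreated plots = 362/888 = 0.4077
risk difference = 0.1678 − 0.4077 = -0.24
absolute risk difference = 0.239825
1 / 0.239825 = 4.170 → round up → 5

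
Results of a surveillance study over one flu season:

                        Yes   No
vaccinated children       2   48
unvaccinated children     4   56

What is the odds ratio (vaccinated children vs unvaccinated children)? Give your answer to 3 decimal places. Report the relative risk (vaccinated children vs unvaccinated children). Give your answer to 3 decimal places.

OR = 0.583; RR = 0.600

OR = (2 × 56) / (48 × 4) = 112/192 ≈ 0.583
risk, vaccinated children = 2/50 = 0.04000
risk, unvaccinated children = 4/60 = 0.06667
RR = 0.04000 / 0.06667 = 0.600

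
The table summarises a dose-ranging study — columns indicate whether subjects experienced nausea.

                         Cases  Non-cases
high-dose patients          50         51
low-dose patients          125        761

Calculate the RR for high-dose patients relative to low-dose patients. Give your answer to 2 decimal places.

RR ≈ 3.51

risk, high-dose patients = 50/101 = 0.4950
risk, low-dose patients = 125/886 = 0.1411
RR = 0.4950 / 0.1411 = 3.51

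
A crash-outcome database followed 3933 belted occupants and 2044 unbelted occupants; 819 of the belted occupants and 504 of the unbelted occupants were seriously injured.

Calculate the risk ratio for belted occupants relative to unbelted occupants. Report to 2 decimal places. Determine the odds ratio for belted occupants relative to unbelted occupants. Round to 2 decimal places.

risk, belted occupants = 819/3933 = 0.2082
risk, unbelted occupants = 504/2044 = 0.2466
RR = 0.2082 / 0.2466 = 0.84
OR = (819 × 1540) / (3114 × 504) = 1261260/1569456 ≈ 0.80

RR = 0.84; OR = 0.80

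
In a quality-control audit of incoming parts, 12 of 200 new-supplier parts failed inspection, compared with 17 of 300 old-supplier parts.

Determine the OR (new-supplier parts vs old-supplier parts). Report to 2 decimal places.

OR ≈ 1.06

odds, new-supplier parts = 12/188 = 0.0638
odds, old-supplier parts = 17/283 = 0.0601
OR = 0.0638 / 0.0601 = 1.06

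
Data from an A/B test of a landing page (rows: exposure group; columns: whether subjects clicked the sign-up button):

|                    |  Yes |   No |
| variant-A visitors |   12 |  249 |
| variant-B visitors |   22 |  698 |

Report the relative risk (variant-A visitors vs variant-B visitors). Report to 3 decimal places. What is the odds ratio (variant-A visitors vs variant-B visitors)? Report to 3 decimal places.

risk, variant-A visitors = 12/261 = 0.04598
risk, variant-B visitors = 22/720 = 0.03056
RR = 0.04598 / 0.03056 = 1.505
OR = (12 × 698) / (249 × 22) = 8376/5478 ≈ 1.529

RR = 1.505; OR = 1.529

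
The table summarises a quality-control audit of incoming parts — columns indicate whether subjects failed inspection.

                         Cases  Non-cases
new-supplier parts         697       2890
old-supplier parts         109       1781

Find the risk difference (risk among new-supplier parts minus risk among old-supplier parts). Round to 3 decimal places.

0.137

risk, new-supplier parts = 697/3587 = 0.1943
risk, old-supplier parts = 109/1890 = 0.0577
risk difference = 0.1943 − 0.0577 = 0.137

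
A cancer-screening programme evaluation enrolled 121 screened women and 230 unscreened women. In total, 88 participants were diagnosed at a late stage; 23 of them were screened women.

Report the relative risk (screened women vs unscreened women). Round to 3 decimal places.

0.673

screened women without the outcome: 121 − 23 = 98
unscreened women with the outcome: 88 − 23 = 65
unscreened women without the outcome: 230 − 65 = 165
risk, screened women = 23/121 = 0.1901
risk, unscreened women = 65/230 = 0.2826
RR = 0.1901 / 0.2826 = 0.673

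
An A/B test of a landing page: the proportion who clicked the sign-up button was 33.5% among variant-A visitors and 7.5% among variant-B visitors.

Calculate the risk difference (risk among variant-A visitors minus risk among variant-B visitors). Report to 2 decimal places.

risk difference = 0.3350 − 0.0750 = 0.26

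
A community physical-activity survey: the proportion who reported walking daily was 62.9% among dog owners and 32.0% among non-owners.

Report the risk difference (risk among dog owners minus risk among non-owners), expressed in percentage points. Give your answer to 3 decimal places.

risk difference = 0.6290 − 0.3200 = 0.3090 → 30.900 percentage points

30.900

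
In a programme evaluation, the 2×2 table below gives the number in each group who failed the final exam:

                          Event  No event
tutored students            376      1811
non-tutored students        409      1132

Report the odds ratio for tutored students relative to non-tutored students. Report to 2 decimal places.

0.57

odds, tutored students = 376/1811 = 0.2076
odds, non-tutored students = 409/1132 = 0.3613
OR = 0.2076 / 0.3613 = 0.57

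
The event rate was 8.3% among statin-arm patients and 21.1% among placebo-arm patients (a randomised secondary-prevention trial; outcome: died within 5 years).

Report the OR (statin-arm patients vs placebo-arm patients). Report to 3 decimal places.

OR = 0.338

odds, statin-arm patients = 0.0830/0.9170 = 0.0905
odds, placebo-arm patients = 0.2110/0.7890 = 0.2674
OR = 0.0905 / 0.2674 = 0.338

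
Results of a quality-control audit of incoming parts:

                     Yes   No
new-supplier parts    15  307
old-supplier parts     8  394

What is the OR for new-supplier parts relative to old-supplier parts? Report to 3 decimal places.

OR = (15 × 394) / (307 × 8) = 5910/2456 ≈ 2.406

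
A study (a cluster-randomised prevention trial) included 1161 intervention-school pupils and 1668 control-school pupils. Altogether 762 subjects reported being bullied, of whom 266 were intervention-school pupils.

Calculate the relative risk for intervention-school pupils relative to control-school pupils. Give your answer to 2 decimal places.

intervention-school pupils without the outcome: 1161 − 266 = 895
control-school pupils with the outcome: 762 − 266 = 496
control-school pupils without the outcome: 1668 − 496 = 1172
risk, intervention-school pupils = 266/1161 = 0.2291
risk, control-school pupils = 496/1668 = 0.2974
RR = 0.2291 / 0.2974 = 0.77

RR ≈ 0.77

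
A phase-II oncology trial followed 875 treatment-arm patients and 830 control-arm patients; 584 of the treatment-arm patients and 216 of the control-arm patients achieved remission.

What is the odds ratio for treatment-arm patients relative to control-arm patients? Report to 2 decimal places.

5.70

odds, treatment-arm patients = 584/291 = 2.0069
odds, control-arm patients = 216/614 = 0.3518
OR = 2.0069 / 0.3518 = 5.70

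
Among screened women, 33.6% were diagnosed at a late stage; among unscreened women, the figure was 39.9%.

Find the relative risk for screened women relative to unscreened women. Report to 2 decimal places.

RR = 0.3360 / 0.3990 = 0.84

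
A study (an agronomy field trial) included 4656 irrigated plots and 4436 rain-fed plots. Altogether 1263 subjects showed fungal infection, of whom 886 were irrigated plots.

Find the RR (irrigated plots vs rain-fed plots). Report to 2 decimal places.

irrigated plots without the outcome: 4656 − 886 = 3770
rain-fed plots with the outcome: 1263 − 886 = 377
rain-fed plots without the outcome: 4436 − 377 = 4059
risk, irrigated plots = 886/4656 = 0.1903
risk, rain-fed plots = 377/4436 = 0.0850
RR = 0.1903 / 0.0850 = 2.24

2.24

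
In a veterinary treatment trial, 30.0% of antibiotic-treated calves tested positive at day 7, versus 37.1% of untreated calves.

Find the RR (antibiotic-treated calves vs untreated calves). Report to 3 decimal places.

RR = 0.3000 / 0.3710 = 0.809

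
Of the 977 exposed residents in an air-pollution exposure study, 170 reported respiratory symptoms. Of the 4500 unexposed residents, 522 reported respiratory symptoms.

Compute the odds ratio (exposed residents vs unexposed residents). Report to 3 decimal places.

OR = (170 × 3978) / (807 × 522) = 676260/421254 ≈ 1.605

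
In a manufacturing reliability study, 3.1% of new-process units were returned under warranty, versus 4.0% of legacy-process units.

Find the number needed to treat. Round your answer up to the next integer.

absolute risk difference = 0.009000
1 / 0.009000 = 111.111 → round up → 112

NNT = 112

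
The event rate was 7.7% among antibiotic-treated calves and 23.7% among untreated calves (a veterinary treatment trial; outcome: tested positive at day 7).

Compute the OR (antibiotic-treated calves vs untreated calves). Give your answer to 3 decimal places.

odds, antibiotic-treated calves = 0.0770/0.9230 = 0.0834
odds, untreated calves = 0.2370/0.7630 = 0.3106
OR = 0.0834 / 0.3106 = 0.269

0.269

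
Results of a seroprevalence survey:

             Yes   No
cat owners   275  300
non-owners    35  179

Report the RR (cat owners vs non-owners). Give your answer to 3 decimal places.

2.924

risk, cat owners = 275/575 = 0.4783
risk, non-owners = 35/214 = 0.1636
RR = 0.4783 / 0.1636 = 2.924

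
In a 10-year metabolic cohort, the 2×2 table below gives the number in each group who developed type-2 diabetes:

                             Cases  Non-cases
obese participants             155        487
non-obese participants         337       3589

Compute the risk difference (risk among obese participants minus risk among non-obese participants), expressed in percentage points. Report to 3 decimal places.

risk, obese participants = 155/642 = 0.2414
risk, non-obese participants = 337/3926 = 0.0858
risk difference = 0.2414 − 0.0858 = 0.1556 → 15.560 percentage points

RD = 15.560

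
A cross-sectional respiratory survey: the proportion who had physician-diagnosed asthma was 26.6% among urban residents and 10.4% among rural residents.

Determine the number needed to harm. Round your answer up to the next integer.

absolute risk difference = 0.162000
1 / 0.162000 = 6.173 → round up → 7

7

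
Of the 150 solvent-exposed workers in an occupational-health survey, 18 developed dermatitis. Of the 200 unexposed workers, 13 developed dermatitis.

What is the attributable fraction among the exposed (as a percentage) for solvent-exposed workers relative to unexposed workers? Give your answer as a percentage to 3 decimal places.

risk, solvent-exposed workers = 18/150 = 0.1200
risk, unexposed workers = 13/200 = 0.0650
AR% = (0.1200 − 0.0650) / 0.1200 = 0.4583 → 45.833%

AR% = 45.833%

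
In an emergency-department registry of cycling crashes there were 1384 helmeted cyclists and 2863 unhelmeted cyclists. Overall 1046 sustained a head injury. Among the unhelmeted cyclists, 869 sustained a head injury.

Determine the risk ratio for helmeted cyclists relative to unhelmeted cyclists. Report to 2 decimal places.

helmeted cyclists with the outcome: 1046 − 869 = 177
helmeted cyclists without the outcome: 1384 − 177 = 1207
unhelmeted cyclists without the outcome: 2863 − 869 = 1994
risk, helmeted cyclists = 177/1384 = 0.1279
risk, unhelmeted cyclists = 869/2863 = 0.3035
RR = 0.1279 / 0.3035 = 0.42

RR: 0.42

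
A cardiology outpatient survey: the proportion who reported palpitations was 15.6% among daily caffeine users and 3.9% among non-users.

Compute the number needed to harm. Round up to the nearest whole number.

9

absolute risk difference = 0.117000
1 / 0.117000 = 8.547 → round up → 9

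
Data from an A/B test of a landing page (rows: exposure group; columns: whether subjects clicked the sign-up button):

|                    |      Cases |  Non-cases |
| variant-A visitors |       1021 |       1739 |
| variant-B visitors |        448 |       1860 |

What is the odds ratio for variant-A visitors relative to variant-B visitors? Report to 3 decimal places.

OR = (1021 × 1860) / (1739 × 448) = 1899060/779072 ≈ 2.438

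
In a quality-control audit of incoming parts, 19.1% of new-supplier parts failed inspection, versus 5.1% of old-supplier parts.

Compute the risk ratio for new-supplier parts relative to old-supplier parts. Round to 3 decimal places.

RR = 0.1910 / 0.0510 = 3.745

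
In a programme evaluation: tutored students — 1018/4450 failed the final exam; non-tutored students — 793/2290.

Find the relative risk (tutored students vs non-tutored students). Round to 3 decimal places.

0.661

risk, tutored students = 1018/4450 = 0.2288
risk, non-tutored students = 793/2290 = 0.3463
RR = 0.2288 / 0.3463 = 0.661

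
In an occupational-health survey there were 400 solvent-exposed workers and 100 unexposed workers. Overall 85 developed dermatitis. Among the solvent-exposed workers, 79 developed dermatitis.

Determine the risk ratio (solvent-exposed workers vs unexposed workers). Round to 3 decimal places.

solvent-exposed workers without the outcome: 400 − 79 = 321
unexposed workers with the outcome: 85 − 79 = 6
unexposed workers without the outcome: 100 − 6 = 94
risk, solvent-exposed workers = 79/400 = 0.1975
risk, unexposed workers = 6/100 = 0.0600
RR = 0.1975 / 0.0600 = 3.292

RR ≈ 3.292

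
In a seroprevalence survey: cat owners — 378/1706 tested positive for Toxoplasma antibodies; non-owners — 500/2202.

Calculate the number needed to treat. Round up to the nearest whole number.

risk, cat owners = 378/1706 = 0.221571
risk, non-owners = 500/2202 = 0.227066
absolute risk difference = 0.005495
1 / 0.005495 = 181.984 → round up → 182

182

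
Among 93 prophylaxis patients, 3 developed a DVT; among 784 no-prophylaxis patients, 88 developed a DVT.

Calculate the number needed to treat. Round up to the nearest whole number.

risk, prophylaxis patients = 3/93 = 0.032258
risk, no-prophylaxis patients = 88/784 = 0.112245
absolute risk difference = 0.079987
1 / 0.079987 = 12.502 → round up → 13

NNT = 13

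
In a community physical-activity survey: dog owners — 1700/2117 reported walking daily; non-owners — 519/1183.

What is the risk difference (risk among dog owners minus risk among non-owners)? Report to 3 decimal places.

risk, dog owners = 1700/2117 = 0.8030
risk, non-owners = 519/1183 = 0.4387
risk difference = 0.8030 − 0.4387 = 0.364

RD: 0.364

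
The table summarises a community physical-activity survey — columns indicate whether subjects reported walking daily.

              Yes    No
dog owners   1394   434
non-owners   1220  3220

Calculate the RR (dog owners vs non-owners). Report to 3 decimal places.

RR: 2.775

risk, dog owners = 1394/1828 = 0.7626
risk, non-owners = 1220/4440 = 0.2748
RR = 0.7626 / 0.2748 = 2.775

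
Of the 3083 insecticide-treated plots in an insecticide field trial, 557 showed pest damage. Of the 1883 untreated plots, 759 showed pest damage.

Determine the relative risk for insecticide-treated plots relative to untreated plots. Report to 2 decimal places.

RR ≈ 0.45

risk, insecticide-treated plots = 557/3083 = 0.1807
risk, untreated plots = 759/1883 = 0.4031
RR = 0.1807 / 0.4031 = 0.45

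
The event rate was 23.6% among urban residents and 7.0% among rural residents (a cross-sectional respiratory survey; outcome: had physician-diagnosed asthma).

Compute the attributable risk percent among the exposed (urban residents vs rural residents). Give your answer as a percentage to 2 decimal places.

AR% = (0.2360 − 0.0700) / 0.2360 = 0.7034 → 70.34%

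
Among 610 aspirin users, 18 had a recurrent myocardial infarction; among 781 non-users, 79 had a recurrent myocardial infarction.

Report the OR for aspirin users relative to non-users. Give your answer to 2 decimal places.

0.27

odds, aspirin users = 18/592 = 0.03041
odds, non-users = 79/702 = 0.11254
OR = 0.03041 / 0.11254 = 0.27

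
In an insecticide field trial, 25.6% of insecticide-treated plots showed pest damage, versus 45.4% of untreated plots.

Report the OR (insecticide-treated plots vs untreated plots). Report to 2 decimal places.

OR ≈ 0.41

odds, insecticide-treated plots = 0.2560/0.7440 = 0.3441
odds, untreated plots = 0.4540/0.5460 = 0.8315
OR = 0.3441 / 0.8315 = 0.41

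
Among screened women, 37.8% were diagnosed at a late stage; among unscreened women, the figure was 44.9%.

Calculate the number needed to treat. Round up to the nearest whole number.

absolute risk difference = 0.071000
1 / 0.071000 = 14.085 → round up → 15

15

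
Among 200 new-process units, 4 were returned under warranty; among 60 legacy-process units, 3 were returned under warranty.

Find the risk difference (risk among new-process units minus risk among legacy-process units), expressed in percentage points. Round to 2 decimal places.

RD = -3.00

risk, new-process units = 4/200 = 0.02000
risk, legacy-process units = 3/60 = 0.05000
risk difference = 0.02000 − 0.05000 = -0.03000 → -3.00 percentage points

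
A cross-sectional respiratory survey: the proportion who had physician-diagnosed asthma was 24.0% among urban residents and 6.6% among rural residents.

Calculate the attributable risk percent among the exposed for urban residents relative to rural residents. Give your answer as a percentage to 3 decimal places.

AR% = (0.2400 − 0.0660) / 0.2400 = 0.7250 → 72.500%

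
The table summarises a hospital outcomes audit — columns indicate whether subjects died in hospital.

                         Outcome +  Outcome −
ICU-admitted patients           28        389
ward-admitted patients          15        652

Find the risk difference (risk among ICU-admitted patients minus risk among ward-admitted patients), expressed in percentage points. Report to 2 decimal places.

risk, ICU-admitted patients = 28/417 = 0.06715
risk, ward-admitted patients = 15/667 = 0.02249
risk difference = 0.06715 − 0.02249 = 0.04466 → 4.47 percentage points

RD ≈ 4.47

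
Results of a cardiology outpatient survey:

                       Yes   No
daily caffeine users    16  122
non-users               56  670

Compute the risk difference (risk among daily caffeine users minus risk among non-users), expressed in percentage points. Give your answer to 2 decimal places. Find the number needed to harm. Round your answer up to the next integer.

RD = 3.88; NNH = 26

risk, daily caffeine users = 16/138 = 0.1159
risk, non-users = 56/726 = 0.0771
risk difference = 0.1159 − 0.0771 = 0.0388 → 3.88 percentage points
absolute risk difference = 0.038807
1 / 0.038807 = 25.769 → round up → 26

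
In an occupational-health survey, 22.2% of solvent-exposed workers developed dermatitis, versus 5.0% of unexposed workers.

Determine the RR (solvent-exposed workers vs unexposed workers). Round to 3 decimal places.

RR = 0.2220 / 0.0500 = 4.440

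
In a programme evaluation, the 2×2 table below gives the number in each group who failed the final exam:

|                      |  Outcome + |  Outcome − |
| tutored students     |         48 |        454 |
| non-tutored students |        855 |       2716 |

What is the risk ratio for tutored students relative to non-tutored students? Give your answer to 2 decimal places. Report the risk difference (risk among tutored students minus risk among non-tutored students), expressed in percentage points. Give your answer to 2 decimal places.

RR = 0.40; RD = -14.38

risk, tutored students = 48/502 = 0.0956
risk, non-tutored students = 855/3571 = 0.2394
RR = 0.0956 / 0.2394 = 0.40
risk difference = 0.0956 − 0.2394 = -0.1438 → -14.38 percentage points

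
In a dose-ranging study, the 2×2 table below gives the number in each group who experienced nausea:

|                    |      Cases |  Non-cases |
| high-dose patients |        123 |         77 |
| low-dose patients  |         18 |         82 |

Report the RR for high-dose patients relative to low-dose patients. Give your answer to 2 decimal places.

risk, high-dose patients = 123/200 = 0.6150
risk, low-dose patients = 18/100 = 0.1800
RR = 0.6150 / 0.1800 = 3.42

RR: 3.42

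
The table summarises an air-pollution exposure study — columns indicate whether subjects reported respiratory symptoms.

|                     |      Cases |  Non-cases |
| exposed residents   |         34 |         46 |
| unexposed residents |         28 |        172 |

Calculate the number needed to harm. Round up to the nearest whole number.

NNH = 4

risk, exposed residents = 34/80 = 0.425000
risk, unexposed residents = 28/200 = 0.140000
absolute risk difference = 0.285000
1 / 0.285000 = 3.509 → round up → 4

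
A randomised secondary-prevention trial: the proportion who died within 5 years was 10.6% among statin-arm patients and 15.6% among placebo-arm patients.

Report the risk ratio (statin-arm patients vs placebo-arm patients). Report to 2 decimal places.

RR = 0.1060 / 0.1560 = 0.68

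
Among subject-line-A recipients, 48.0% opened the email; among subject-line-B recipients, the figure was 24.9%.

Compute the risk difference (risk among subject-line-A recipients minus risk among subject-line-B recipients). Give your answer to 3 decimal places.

risk difference = 0.4800 − 0.2490 = 0.231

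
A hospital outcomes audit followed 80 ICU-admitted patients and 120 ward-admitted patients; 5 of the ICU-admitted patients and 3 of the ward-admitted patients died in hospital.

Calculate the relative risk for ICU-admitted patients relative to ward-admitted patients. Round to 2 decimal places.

risk, ICU-admitted patients = 5/80 = 0.06250
risk, ward-admitted patients = 3/120 = 0.02500
RR = 0.06250 / 0.02500 = 2.50

RR ≈ 2.50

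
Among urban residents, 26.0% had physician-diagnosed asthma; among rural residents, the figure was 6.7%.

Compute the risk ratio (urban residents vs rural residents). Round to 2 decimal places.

RR = 0.2600 / 0.0670 = 3.88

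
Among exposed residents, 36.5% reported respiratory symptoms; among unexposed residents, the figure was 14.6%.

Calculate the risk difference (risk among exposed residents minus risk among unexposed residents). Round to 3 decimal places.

risk difference = 0.3650 − 0.1460 = 0.219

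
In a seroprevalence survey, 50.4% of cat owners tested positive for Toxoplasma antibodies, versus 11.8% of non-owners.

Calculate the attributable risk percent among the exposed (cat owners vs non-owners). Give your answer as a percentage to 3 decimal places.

AR% = (0.5040 − 0.1180) / 0.5040 = 0.7659 → 76.587%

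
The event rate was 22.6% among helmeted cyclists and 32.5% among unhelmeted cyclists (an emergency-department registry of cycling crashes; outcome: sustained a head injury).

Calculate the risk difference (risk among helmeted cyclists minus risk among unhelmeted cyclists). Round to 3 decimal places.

risk difference = 0.2260 − 0.3250 = -0.099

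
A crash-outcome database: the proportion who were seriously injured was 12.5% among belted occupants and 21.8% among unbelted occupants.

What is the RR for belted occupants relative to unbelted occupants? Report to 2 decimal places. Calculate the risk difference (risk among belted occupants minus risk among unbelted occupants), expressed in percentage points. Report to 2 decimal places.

RR = 0.57; RD = -9.30

RR = 0.1250 / 0.2180 = 0.57
risk difference = 0.1250 − 0.2180 = -0.0930 → -9.30 percentage points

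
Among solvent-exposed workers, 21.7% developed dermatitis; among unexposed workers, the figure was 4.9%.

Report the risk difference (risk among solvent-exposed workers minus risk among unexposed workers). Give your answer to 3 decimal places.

risk difference = 0.21700 − 0.04900 = 0.168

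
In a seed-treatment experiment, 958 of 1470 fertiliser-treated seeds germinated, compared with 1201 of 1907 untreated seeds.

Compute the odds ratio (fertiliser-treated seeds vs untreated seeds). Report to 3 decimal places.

odds, fertiliser-treated seeds = 958/512 = 1.8711
odds, untreated seeds = 1201/706 = 1.7011
OR = 1.8711 / 1.7011 = 1.100

OR = 1.100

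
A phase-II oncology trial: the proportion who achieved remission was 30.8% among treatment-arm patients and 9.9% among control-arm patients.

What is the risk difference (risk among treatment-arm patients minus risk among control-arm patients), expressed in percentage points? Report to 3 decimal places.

RD = 20.900

risk difference = 0.3080 − 0.0990 = 0.2090 → 20.900 percentage points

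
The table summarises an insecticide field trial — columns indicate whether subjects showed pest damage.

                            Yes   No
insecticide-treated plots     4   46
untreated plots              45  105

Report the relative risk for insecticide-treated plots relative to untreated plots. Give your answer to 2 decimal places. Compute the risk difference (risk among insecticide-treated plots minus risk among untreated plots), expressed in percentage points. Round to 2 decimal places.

RR = 0.27; RD = -22.00

risk, insecticide-treated plots = 4/50 = 0.0800
risk, untreated plots = 45/150 = 0.3000
RR = 0.0800 / 0.3000 = 0.27
risk difference = 0.0800 − 0.3000 = -0.2200 → -22.00 percentage points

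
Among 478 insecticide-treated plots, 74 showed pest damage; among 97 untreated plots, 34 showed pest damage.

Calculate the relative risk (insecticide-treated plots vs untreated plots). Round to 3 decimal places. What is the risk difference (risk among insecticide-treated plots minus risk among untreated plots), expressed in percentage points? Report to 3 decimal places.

RR = 0.442; RD = -19.570

risk, insecticide-treated plots = 74/478 = 0.1548
risk, untreated plots = 34/97 = 0.3505
RR = 0.1548 / 0.3505 = 0.442
risk difference = 0.1548 − 0.3505 = -0.1957 → -19.570 percentage points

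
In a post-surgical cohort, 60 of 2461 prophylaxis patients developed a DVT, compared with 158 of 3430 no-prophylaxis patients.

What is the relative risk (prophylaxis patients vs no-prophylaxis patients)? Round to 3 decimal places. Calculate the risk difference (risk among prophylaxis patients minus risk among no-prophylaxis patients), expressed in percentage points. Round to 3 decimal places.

risk, prophylaxis patients = 60/2461 = 0.02438
risk, no-prophylaxis patients = 158/3430 = 0.04606
RR = 0.02438 / 0.04606 = 0.529
risk difference = 0.02438 − 0.04606 = -0.02168 → -2.168 percentage points

RR = 0.529; RD = -2.168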